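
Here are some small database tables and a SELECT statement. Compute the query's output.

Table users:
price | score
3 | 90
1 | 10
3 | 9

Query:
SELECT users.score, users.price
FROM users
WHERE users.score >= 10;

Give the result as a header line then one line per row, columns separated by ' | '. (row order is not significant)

== RESULT ==
users.score | users.price
90 | 3
10 | 1

Derivation:
After WHERE (2 rows):
users.price | users.score
3 | 90
1 | 10
After SELECT (2 rows):
users.score | users.price
90 | 3
10 | 1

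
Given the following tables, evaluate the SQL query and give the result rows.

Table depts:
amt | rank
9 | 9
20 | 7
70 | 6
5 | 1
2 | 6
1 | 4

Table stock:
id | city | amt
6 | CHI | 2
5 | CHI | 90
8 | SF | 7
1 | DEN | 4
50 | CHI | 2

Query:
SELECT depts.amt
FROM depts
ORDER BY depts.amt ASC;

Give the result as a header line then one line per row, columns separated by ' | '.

After SELECT (6 rows):
depts.amt
9
20
70
5
2
1
After ORDER BY (6 rows):
depts.amt
1
2
5
9
20
70

== RESULT ==
depts.amt
1
2
5
9
20
70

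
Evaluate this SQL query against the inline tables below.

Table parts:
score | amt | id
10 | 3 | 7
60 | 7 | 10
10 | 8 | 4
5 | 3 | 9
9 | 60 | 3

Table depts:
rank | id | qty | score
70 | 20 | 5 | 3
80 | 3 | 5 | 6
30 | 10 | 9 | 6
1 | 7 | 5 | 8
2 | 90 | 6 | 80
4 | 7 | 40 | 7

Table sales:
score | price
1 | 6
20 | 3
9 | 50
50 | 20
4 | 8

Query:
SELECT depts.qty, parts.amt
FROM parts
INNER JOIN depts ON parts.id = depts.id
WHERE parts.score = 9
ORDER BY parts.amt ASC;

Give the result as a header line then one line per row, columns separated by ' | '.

== RESULT ==
depts.qty | parts.amt
5 | 60

Derivation:
After JOIN depts (4 rows):
parts.score | parts.amt | parts.id | depts.rank | depts.id | depts.qty | depts.score
10 | 3 | 7 | 1 | 7 | 5 | 8
10 | 3 | 7 | 4 | 7 | 40 | 7
60 | 7 | 10 | 30 | 10 | 9 | 6
9 | 60 | 3 | 80 | 3 | 5 | 6
After WHERE (1 rows):
parts.score | parts.amt | parts.id | depts.rank | depts.id | depts.qty | depts.score
9 | 60 | 3 | 80 | 3 | 5 | 6
After SELECT (1 rows):
depts.qty | parts.amt
5 | 60
After ORDER BY (1 rows):
depts.qty | parts.amt
5 | 60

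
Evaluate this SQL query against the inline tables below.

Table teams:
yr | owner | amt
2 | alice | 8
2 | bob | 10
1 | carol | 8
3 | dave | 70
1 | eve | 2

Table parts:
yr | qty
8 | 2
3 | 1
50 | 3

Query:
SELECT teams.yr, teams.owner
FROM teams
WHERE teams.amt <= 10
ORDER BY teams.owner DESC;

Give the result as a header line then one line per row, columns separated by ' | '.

After WHERE (4 rows):
teams.yr | teams.owner | teams.amt
2 | alice | 8
2 | bob | 10
1 | carol | 8
1 | eve | 2
After SELECT (4 rows):
teams.yr | teams.owner
2 | alice
2 | bob
1 | carol
1 | eve
After ORDER BY (4 rows):
teams.yr | teams.owner
1 | eve
1 | carol
2 | bob
2 | alice

== RESULT ==
teams.yr | teams.owner
1 | eve
1 | carol
2 | bob
2 | alice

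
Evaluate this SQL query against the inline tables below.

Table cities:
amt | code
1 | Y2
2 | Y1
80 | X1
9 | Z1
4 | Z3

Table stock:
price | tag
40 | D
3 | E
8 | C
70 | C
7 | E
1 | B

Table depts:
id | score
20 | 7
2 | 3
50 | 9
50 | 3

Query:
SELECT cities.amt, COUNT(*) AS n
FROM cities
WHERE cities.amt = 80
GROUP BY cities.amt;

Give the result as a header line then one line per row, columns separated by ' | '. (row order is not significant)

== RESULT ==
cities.amt | n
80 | 1

Derivation:
After WHERE (1 rows):
cities.amt | cities.code
80 | X1
After GROUP BY (1 rows):
cities.amt | n
80 | 1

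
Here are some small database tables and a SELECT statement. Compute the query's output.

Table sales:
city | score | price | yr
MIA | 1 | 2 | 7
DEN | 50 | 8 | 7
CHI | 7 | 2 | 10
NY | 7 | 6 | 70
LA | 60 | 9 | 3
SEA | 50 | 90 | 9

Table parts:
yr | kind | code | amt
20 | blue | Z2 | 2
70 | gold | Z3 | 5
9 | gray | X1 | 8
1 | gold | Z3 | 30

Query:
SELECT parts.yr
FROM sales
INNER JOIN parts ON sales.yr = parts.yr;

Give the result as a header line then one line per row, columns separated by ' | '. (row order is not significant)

After JOIN parts (2 rows):
sales.city | sales.score | sales.price | sales.yr | parts.yr | parts.kind | parts.code | parts.amt
NY | 7 | 6 | 70 | 70 | gold | Z3 | 5
SEA | 50 | 90 | 9 | 9 | gray | X1 | 8
After SELECT (2 rows):
parts.yr
70
9

== RESULT ==
parts.yr
70
9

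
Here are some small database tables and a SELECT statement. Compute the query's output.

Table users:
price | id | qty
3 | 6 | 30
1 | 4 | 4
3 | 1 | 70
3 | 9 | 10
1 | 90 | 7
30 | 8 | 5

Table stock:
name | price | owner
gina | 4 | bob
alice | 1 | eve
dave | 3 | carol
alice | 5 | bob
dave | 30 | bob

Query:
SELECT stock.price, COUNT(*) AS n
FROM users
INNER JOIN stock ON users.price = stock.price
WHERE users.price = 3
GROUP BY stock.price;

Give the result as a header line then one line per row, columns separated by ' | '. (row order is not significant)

== RESULT ==
stock.price | n
3 | 3

Derivation:
After JOIN stock (6 rows):
users.price | users.id | users.qty | stock.name | stock.price | stock.owner
3 | 6 | 30 | dave | 3 | carol
1 | 4 | 4 | alice | 1 | eve
3 | 1 | 70 | dave | 3 | carol
3 | 9 | 10 | dave | 3 | carol
1 | 90 | 7 | alice | 1 | eve
30 | 8 | 5 | dave | 30 | bob
After WHERE (3 rows):
users.price | users.id | users.qty | stock.name | stock.price | stock.owner
3 | 6 | 30 | dave | 3 | carol
3 | 1 | 70 | dave | 3 | carol
3 | 9 | 10 | dave | 3 | carol
After GROUP BY (1 rows):
stock.price | n
3 | 3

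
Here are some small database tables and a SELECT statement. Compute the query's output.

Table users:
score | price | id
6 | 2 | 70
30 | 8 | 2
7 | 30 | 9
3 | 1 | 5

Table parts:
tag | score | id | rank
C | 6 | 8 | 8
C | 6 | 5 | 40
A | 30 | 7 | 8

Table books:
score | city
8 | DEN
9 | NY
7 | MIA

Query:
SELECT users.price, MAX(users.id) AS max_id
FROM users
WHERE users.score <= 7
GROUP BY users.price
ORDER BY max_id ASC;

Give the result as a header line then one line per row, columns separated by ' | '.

== RESULT ==
users.price | max_id
1 | 5
30 | 9
2 | 70

Derivation:
After WHERE (3 rows):
users.score | users.price | users.id
6 | 2 | 70
7 | 30 | 9
3 | 1 | 5
After GROUP BY (3 rows):
users.price | max_id
2 | 70
30 | 9
1 | 5
After ORDER BY (3 rows):
users.price | max_id
1 | 5
30 | 9
2 | 70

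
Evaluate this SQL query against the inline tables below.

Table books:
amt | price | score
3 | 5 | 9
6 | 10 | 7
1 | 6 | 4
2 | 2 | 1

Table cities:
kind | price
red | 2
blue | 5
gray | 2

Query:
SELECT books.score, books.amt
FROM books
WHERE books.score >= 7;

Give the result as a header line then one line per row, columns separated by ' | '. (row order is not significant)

== RESULT ==
books.score | books.amt
9 | 3
7 | 6

Derivation:
After WHERE (2 rows):
books.amt | books.price | books.score
3 | 5 | 9
6 | 10 | 7
After SELECT (2 rows):
books.score | books.amt
9 | 3
7 | 6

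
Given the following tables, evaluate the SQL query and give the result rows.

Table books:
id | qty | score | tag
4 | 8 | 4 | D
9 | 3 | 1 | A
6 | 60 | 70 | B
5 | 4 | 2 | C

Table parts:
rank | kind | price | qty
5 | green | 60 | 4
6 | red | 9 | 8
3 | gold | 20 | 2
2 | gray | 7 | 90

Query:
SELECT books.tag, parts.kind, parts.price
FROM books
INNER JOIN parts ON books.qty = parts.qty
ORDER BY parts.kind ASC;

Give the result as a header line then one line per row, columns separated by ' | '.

== RESULT ==
books.tag | parts.kind | parts.price
C | green | 60
D | red | 9

Derivation:
After JOIN parts (2 rows):
books.id | books.qty | books.score | books.tag | parts.rank | parts.kind | parts.price | parts.qty
4 | 8 | 4 | D | 6 | red | 9 | 8
5 | 4 | 2 | C | 5 | green | 60 | 4
After SELECT (2 rows):
books.tag | parts.kind | parts.price
D | red | 9
C | green | 60
After ORDER BY (2 rows):
books.tag | parts.kind | parts.price
C | green | 60
D | red | 9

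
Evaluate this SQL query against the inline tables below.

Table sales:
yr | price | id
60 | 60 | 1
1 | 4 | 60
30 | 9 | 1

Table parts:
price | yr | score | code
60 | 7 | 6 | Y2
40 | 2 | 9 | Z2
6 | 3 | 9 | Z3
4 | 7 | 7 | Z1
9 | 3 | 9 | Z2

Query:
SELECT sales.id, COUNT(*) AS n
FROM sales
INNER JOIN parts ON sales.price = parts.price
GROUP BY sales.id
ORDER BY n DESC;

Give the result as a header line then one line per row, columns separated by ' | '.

After JOIN parts (3 rows):
sales.yr | sales.price | sales.id | parts.price | parts.yr | parts.score | parts.code
60 | 60 | 1 | 60 | 7 | 6 | Y2
1 | 4 | 60 | 4 | 7 | 7 | Z1
30 | 9 | 1 | 9 | 3 | 9 | Z2
After GROUP BY (2 rows):
sales.id | n
1 | 2
60 | 1
After ORDER BY (2 rows):
sales.id | n
1 | 2
60 | 1

== RESULT ==
sales.id | n
1 | 2
60 | 1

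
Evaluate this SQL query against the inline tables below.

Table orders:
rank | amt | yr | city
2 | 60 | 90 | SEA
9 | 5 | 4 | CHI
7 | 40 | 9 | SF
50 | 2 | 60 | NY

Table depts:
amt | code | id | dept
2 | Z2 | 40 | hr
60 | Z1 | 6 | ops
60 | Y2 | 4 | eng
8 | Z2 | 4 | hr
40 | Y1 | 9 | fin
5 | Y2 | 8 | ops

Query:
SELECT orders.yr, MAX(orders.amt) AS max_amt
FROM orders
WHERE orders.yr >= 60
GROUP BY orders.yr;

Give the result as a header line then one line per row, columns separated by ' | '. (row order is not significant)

== RESULT ==
orders.yr | max_amt
90 | 60
60 | 2

Derivation:
After WHERE (2 rows):
orders.rank | orders.amt | orders.yr | orders.city
2 | 60 | 90 | SEA
50 | 2 | 60 | NY
After GROUP BY (2 rows):
orders.yr | max_amt
90 | 60
60 | 2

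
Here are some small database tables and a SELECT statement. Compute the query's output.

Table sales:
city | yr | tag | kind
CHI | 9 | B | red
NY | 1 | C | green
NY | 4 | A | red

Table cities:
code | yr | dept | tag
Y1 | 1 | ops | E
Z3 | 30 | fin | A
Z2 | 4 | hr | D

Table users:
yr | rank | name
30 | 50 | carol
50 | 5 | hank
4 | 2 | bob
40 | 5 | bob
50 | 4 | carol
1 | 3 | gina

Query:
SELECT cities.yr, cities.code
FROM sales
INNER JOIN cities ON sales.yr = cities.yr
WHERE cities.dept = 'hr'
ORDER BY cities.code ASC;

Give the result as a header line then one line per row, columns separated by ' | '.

== RESULT ==
cities.yr | cities.code
4 | Z2

Derivation:
After JOIN cities (2 rows):
sales.city | sales.yr | sales.tag | sales.kind | cities.code | cities.yr | cities.dept | cities.tag
NY | 1 | C | green | Y1 | 1 | ops | E
NY | 4 | A | red | Z2 | 4 | hr | D
After WHERE (1 rows):
sales.city | sales.yr | sales.tag | sales.kind | cities.code | cities.yr | cities.dept | cities.tag
NY | 4 | A | red | Z2 | 4 | hr | D
After SELECT (1 rows):
cities.yr | cities.code
4 | Z2
After ORDER BY (1 rows):
cities.yr | cities.code
4 | Z2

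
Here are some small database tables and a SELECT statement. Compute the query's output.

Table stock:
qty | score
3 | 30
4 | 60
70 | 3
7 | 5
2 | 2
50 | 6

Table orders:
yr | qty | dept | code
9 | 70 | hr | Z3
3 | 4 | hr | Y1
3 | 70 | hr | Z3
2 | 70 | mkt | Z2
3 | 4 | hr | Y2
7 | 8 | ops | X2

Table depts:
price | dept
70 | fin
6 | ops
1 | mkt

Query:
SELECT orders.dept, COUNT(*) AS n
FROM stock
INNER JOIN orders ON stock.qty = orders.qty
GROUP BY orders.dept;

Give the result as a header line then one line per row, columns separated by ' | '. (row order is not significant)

After JOIN orders (5 rows):
stock.qty | stock.score | orders.yr | orders.qty | orders.dept | orders.code
4 | 60 | 3 | 4 | hr | Y1
4 | 60 | 3 | 4 | hr | Y2
70 | 3 | 9 | 70 | hr | Z3
70 | 3 | 3 | 70 | hr | Z3
70 | 3 | 2 | 70 | mkt | Z2
After GROUP BY (2 rows):
orders.dept | n
hr | 4
mkt | 1

== RESULT ==
orders.dept | n
hr | 4
mkt | 1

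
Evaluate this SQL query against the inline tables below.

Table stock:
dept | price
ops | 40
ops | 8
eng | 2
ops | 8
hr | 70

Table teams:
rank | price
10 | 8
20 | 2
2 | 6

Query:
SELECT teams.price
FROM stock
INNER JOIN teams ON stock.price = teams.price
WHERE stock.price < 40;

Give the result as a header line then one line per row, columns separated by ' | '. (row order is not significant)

== RESULT ==
teams.price
8
2
8

Derivation:
After JOIN teams (3 rows):
stock.dept | stock.price | teams.rank | teams.price
ops | 8 | 10 | 8
eng | 2 | 20 | 2
ops | 8 | 10 | 8
After WHERE (3 rows):
stock.dept | stock.price | teams.rank | teams.price
ops | 8 | 10 | 8
eng | 2 | 20 | 2
ops | 8 | 10 | 8
After SELECT (3 rows):
teams.price
8
2
8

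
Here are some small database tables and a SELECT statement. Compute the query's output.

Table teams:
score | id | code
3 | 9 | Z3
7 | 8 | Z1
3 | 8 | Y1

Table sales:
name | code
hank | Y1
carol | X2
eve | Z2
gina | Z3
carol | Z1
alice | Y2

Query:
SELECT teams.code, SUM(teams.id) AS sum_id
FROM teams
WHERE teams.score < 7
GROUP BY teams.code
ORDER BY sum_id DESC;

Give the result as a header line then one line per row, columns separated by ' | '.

After WHERE (2 rows):
teams.score | teams.id | teams.code
3 | 9 | Z3
3 | 8 | Y1
After GROUP BY (2 rows):
teams.code | sum_id
Z3 | 9
Y1 | 8
After ORDER BY (2 rows):
teams.code | sum_id
Z3 | 9
Y1 | 8

== RESULT ==
teams.code | sum_id
Z3 | 9
Y1 | 8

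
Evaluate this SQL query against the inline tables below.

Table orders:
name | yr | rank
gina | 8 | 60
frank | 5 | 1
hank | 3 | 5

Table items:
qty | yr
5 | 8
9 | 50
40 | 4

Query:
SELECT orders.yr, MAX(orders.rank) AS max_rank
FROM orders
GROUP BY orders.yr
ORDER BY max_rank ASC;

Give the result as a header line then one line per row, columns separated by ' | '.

== RESULT ==
orders.yr | max_rank
5 | 1
3 | 5
8 | 60

Derivation:
After GROUP BY (3 rows):
orders.yr | max_rank
8 | 60
5 | 1
3 | 5
After ORDER BY (3 rows):
orders.yr | max_rank
5 | 1
3 | 5
8 | 60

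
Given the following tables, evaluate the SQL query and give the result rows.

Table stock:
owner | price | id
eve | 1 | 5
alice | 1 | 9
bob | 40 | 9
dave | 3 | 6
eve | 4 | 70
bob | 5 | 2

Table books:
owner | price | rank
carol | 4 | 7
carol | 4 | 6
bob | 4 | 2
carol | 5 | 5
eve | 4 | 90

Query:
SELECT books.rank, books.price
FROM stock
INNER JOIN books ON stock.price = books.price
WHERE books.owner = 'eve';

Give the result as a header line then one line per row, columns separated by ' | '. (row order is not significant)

== RESULT ==
books.rank | books.price
90 | 4

Derivation:
After JOIN books (5 rows):
stock.owner | stock.price | stock.id | books.owner | books.price | books.rank
eve | 4 | 70 | carol | 4 | 7
eve | 4 | 70 | carol | 4 | 6
eve | 4 | 70 | bob | 4 | 2
eve | 4 | 70 | eve | 4 | 90
bob | 5 | 2 | carol | 5 | 5
After WHERE (1 rows):
stock.owner | stock.price | stock.id | books.owner | books.price | books.rank
eve | 4 | 70 | eve | 4 | 90
After SELECT (1 rows):
books.rank | books.price
90 | 4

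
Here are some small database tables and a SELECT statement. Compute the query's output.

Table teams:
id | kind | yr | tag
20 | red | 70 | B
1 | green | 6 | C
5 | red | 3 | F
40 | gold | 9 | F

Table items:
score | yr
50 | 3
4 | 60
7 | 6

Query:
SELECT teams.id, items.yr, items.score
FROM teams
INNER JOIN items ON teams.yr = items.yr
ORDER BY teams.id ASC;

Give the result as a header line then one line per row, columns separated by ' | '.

== RESULT ==
teams.id | items.yr | items.score
1 | 6 | 7
5 | 3 | 50

Derivation:
After JOIN items (2 rows):
teams.id | teams.kind | teams.yr | teams.tag | items.score | items.yr
1 | green | 6 | C | 7 | 6
5 | red | 3 | F | 50 | 3
After SELECT (2 rows):
teams.id | items.yr | items.score
1 | 6 | 7
5 | 3 | 50
After ORDER BY (2 rows):
teams.id | items.yr | items.score
1 | 6 | 7
5 | 3 | 50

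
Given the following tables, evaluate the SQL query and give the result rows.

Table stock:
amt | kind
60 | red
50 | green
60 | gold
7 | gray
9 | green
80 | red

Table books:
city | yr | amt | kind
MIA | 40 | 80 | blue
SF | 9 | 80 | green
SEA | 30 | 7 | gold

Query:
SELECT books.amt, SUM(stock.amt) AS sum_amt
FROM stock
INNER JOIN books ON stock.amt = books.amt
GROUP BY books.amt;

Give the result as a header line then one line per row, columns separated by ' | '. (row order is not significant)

After JOIN books (3 rows):
stock.amt | stock.kind | books.city | books.yr | books.amt | books.kind
7 | gray | SEA | 30 | 7 | gold
80 | red | MIA | 40 | 80 | blue
80 | red | SF | 9 | 80 | green
After GROUP BY (2 rows):
books.amt | sum_amt
7 | 7
80 | 160

== RESULT ==
books.amt | sum_amt
7 | 7
80 | 160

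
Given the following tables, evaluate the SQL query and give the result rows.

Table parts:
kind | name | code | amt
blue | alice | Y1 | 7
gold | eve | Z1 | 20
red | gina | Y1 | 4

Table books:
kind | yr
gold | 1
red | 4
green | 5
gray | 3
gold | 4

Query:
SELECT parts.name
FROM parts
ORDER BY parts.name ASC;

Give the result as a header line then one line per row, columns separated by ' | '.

== RESULT ==
parts.name
alice
eve
gina

Derivation:
After SELECT (3 rows):
parts.name
alice
eve
gina
After ORDER BY (3 rows):
parts.name
alice
eve
gina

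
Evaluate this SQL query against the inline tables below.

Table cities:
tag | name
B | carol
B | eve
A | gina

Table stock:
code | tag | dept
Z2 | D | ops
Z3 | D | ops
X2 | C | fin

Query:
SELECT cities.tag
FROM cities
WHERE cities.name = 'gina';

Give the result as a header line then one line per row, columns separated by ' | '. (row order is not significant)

== RESULT ==
cities.tag
A

Derivation:
After WHERE (1 rows):
cities.tag | cities.name
A | gina
After SELECT (1 rows):
cities.tag
A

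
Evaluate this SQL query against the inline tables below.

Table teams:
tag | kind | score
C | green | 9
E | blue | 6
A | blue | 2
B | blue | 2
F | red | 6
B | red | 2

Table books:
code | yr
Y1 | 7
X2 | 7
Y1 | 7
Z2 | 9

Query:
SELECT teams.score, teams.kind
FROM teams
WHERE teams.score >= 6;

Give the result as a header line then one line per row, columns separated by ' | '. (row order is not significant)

After WHERE (3 rows):
teams.tag | teams.kind | teams.score
C | green | 9
E | blue | 6
F | red | 6
After SELECT (3 rows):
teams.score | teams.kind
9 | green
6 | blue
6 | red

== RESULT ==
teams.score | teams.kind
9 | green
6 | blue
6 | red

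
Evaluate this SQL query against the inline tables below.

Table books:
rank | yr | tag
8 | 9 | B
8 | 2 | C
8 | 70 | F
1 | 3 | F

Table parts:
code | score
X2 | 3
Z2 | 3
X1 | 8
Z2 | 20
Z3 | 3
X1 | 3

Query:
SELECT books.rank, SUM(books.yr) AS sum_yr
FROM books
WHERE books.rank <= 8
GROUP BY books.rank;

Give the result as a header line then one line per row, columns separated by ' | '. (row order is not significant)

After WHERE (4 rows):
books.rank | books.yr | books.tag
8 | 9 | B
8 | 2 | C
8 | 70 | F
1 | 3 | F
After GROUP BY (2 rows):
books.rank | sum_yr
8 | 81
1 | 3

== RESULT ==
books.rank | sum_yr
8 | 81
1 | 3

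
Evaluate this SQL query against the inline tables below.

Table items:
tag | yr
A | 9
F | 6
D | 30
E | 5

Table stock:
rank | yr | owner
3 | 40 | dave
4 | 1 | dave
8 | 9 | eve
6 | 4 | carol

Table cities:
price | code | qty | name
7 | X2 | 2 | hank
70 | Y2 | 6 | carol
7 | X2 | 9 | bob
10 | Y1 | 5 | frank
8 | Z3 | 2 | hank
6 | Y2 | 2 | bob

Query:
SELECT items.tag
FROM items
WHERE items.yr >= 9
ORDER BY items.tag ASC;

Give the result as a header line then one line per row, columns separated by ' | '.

After WHERE (2 rows):
items.tag | items.yr
A | 9
D | 30
After SELECT (2 rows):
items.tag
A
D
After ORDER BY (2 rows):
items.tag
A
D

== RESULT ==
items.tag
A
D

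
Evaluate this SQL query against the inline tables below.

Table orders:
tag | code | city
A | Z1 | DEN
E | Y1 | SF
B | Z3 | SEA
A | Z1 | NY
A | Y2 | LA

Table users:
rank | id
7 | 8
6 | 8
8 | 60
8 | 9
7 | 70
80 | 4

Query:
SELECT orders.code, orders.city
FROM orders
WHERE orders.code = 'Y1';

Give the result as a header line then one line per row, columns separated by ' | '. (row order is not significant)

After WHERE (1 rows):
orders.tag | orders.code | orders.city
E | Y1 | SF
After SELECT (1 rows):
orders.code | orders.city
Y1 | SF

== RESULT ==
orders.code | orders.city
Y1 | SF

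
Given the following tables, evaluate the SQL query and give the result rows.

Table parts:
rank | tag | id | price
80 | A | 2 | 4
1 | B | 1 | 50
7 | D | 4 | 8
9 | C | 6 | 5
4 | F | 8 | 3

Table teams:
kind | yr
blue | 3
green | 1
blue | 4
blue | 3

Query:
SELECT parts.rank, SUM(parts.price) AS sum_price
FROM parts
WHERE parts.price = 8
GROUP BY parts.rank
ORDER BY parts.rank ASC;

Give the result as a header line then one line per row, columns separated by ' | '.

After WHERE (1 rows):
parts.rank | parts.tag | parts.id | parts.price
7 | D | 4 | 8
After GROUP BY (1 rows):
parts.rank | sum_price
7 | 8
After ORDER BY (1 rows):
parts.rank | sum_price
7 | 8

== RESULT ==
parts.rank | sum_price
7 | 8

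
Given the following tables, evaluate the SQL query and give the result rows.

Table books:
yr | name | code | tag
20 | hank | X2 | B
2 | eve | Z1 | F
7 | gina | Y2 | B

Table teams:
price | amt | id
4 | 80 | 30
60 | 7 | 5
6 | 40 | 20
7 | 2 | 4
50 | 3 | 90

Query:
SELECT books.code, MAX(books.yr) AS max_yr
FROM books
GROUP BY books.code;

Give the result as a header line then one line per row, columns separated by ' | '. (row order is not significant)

After GROUP BY (3 rows):
books.code | max_yr
X2 | 20
Z1 | 2
Y2 | 7

== RESULT ==
books.code | max_yr
X2 | 20
Z1 | 2
Y2 | 7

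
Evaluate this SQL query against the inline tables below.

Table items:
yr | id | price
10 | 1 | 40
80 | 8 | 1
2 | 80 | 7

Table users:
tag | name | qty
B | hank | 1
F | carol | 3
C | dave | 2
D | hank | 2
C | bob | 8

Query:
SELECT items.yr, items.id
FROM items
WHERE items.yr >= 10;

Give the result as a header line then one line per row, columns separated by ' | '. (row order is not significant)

After WHERE (2 rows):
items.yr | items.id | items.price
10 | 1 | 40
80 | 8 | 1
After SELECT (2 rows):
items.yr | items.id
10 | 1
80 | 8

== RESULT ==
items.yr | items.id
10 | 1
80 | 8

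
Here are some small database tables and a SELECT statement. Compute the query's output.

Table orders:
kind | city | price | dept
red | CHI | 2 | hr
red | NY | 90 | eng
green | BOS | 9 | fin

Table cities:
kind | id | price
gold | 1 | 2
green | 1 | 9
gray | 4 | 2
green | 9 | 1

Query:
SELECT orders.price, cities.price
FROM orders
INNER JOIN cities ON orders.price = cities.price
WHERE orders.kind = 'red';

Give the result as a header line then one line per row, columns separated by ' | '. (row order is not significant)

After JOIN cities (3 rows):
orders.kind | orders.city | orders.price | orders.dept | cities.kind | cities.id | cities.price
red | CHI | 2 | hr | gold | 1 | 2
red | CHI | 2 | hr | gray | 4 | 2
green | BOS | 9 | fin | green | 1 | 9
After WHERE (2 rows):
orders.kind | orders.city | orders.price | orders.dept | cities.kind | cities.id | cities.price
red | CHI | 2 | hr | gold | 1 | 2
red | CHI | 2 | hr | gray | 4 | 2
After SELECT (2 rows):
orders.price | cities.price
2 | 2
2 | 2

== RESULT ==
orders.price | cities.price
2 | 2
2 | 2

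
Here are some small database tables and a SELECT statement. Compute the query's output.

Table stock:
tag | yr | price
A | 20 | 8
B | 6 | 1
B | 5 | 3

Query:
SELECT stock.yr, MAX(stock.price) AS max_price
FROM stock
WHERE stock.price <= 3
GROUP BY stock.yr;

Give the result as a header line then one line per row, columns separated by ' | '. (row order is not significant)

== RESULT ==
stock.yr | max_price
6 | 1
5 | 3

Derivation:
After WHERE (2 rows):
stock.tag | stock.yr | stock.price
B | 6 | 1
B | 5 | 3
After GROUP BY (2 rows):
stock.yr | max_price
6 | 1
5 | 3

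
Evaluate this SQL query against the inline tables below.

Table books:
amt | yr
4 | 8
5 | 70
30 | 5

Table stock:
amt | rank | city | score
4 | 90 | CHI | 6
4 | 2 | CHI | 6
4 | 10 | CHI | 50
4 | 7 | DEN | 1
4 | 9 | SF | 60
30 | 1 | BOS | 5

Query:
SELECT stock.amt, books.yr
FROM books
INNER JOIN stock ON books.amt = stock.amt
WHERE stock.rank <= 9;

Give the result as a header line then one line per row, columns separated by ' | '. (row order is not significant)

== RESULT ==
stock.amt | books.yr
4 | 8
4 | 8
4 | 8
30 | 5

Derivation:
After JOIN stock (6 rows):
books.amt | books.yr | stock.amt | stock.rank | stock.city | stock.score
4 | 8 | 4 | 90 | CHI | 6
4 | 8 | 4 | 2 | CHI | 6
4 | 8 | 4 | 10 | CHI | 50
4 | 8 | 4 | 7 | DEN | 1
4 | 8 | 4 | 9 | SF | 60
30 | 5 | 30 | 1 | BOS | 5
After WHERE (4 rows):
books.amt | books.yr | stock.amt | stock.rank | stock.city | stock.score
4 | 8 | 4 | 2 | CHI | 6
4 | 8 | 4 | 7 | DEN | 1
4 | 8 | 4 | 9 | SF | 60
30 | 5 | 30 | 1 | BOS | 5
After SELECT (4 rows):
stock.amt | books.yr
4 | 8
4 | 8
4 | 8
30 | 5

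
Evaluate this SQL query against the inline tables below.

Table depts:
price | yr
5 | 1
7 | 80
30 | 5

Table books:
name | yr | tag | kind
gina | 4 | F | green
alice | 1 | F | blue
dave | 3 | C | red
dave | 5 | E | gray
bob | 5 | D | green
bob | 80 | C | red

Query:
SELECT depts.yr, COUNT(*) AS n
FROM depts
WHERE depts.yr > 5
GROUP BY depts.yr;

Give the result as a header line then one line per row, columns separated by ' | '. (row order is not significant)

== RESULT ==
depts.yr | n
80 | 1

Derivation:
After WHERE (1 rows):
depts.price | depts.yr
7 | 80
After GROUP BY (1 rows):
depts.yr | n
80 | 1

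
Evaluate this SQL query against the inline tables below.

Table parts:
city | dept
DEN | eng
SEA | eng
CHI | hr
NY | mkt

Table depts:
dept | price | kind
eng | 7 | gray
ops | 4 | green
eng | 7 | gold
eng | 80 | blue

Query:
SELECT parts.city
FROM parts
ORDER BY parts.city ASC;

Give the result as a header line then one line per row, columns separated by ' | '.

After SELECT (4 rows):
parts.city
DEN
SEA
CHI
NY
After ORDER BY (4 rows):
parts.city
CHI
DEN
NY
SEA

== RESULT ==
parts.city
CHI
DEN
NY
SEA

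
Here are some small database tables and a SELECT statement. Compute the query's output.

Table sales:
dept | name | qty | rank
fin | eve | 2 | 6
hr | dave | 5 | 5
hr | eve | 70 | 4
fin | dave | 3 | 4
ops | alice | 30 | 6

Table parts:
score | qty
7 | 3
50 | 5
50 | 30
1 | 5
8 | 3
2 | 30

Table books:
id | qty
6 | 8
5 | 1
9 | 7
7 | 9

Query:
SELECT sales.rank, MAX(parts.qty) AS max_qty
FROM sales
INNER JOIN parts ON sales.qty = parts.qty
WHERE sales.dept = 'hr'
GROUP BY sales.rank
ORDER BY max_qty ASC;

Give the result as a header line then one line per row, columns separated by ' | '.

== RESULT ==
sales.rank | max_qty
5 | 5

Derivation:
After JOIN parts (6 rows):
sales.dept | sales.name | sales.qty | sales.rank | parts.score | parts.qty
hr | dave | 5 | 5 | 50 | 5
hr | dave | 5 | 5 | 1 | 5
fin | dave | 3 | 4 | 7 | 3
fin | dave | 3 | 4 | 8 | 3
ops | alice | 30 | 6 | 50 | 30
ops | alice | 30 | 6 | 2 | 30
After WHERE (2 rows):
sales.dept | sales.name | sales.qty | sales.rank | parts.score | parts.qty
hr | dave | 5 | 5 | 50 | 5
hr | dave | 5 | 5 | 1 | 5
After GROUP BY (1 rows):
sales.rank | max_qty
5 | 5
After ORDER BY (1 rows):
sales.rank | max_qty
5 | 5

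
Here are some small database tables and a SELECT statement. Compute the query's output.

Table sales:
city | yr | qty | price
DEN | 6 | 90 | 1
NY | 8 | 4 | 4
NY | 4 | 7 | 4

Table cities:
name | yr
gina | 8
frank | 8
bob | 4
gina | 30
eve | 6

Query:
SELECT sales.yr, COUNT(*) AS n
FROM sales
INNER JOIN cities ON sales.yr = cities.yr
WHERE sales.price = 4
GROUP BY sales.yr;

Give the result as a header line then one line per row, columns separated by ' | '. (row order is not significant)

After JOIN cities (4 rows):
sales.city | sales.yr | sales.qty | sales.price | cities.name | cities.yr
DEN | 6 | 90 | 1 | eve | 6
NY | 8 | 4 | 4 | gina | 8
NY | 8 | 4 | 4 | frank | 8
NY | 4 | 7 | 4 | bob | 4
After WHERE (3 rows):
sales.city | sales.yr | sales.qty | sales.price | cities.name | cities.yr
NY | 8 | 4 | 4 | gina | 8
NY | 8 | 4 | 4 | frank | 8
NY | 4 | 7 | 4 | bob | 4
After GROUP BY (2 rows):
sales.yr | n
8 | 2
4 | 1

== RESULT ==
sales.yr | n
8 | 2
4 | 1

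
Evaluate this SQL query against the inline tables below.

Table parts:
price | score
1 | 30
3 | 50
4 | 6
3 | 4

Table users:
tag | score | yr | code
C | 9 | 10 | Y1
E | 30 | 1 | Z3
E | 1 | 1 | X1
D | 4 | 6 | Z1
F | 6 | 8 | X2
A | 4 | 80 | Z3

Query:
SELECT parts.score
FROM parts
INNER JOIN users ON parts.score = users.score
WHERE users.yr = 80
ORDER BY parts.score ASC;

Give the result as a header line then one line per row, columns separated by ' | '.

After JOIN users (4 rows):
parts.price | parts.score | users.tag | users.score | users.yr | users.code
1 | 30 | E | 30 | 1 | Z3
4 | 6 | F | 6 | 8 | X2
3 | 4 | D | 4 | 6 | Z1
3 | 4 | A | 4 | 80 | Z3
After WHERE (1 rows):
parts.price | parts.score | users.tag | users.score | users.yr | users.code
3 | 4 | A | 4 | 80 | Z3
After SELECT (1 rows):
parts.score
4
After ORDER BY (1 rows):
parts.score
4

== RESULT ==
parts.score
4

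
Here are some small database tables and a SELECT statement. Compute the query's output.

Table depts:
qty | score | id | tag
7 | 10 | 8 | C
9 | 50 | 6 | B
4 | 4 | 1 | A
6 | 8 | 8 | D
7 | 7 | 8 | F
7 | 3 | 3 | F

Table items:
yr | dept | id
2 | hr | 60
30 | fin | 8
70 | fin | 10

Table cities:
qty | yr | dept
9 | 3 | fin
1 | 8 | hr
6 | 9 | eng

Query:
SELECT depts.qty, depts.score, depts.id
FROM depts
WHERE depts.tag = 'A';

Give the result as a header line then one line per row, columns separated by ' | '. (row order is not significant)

After WHERE (1 rows):
depts.qty | depts.score | depts.id | depts.tag
4 | 4 | 1 | A
After SELECT (1 rows):
depts.qty | depts.score | depts.id
4 | 4 | 1

== RESULT ==
depts.qty | depts.score | depts.id
4 | 4 | 1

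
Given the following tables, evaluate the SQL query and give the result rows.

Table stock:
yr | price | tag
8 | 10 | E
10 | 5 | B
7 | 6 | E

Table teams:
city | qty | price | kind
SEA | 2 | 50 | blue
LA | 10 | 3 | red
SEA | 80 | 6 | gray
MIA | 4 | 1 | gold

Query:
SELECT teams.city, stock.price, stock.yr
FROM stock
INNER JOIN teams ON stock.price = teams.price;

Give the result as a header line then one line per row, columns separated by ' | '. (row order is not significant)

== RESULT ==
teams.city | stock.price | stock.yr
SEA | 6 | 7

Derivation:
After JOIN teams (1 rows):
stock.yr | stock.price | stock.tag | teams.city | teams.qty | teams.price | teams.kind
7 | 6 | E | SEA | 80 | 6 | gray
After SELECT (1 rows):
teams.city | stock.price | stock.yr
SEA | 6 | 7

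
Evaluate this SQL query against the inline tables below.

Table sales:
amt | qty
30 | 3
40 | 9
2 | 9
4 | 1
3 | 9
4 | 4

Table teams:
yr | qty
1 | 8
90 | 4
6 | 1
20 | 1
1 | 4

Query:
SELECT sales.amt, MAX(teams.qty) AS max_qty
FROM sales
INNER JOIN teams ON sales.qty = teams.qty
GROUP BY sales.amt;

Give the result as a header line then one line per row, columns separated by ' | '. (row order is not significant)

After JOIN teams (4 rows):
sales.amt | sales.qty | teams.yr | teams.qty
4 | 1 | 6 | 1
4 | 1 | 20 | 1
4 | 4 | 90 | 4
4 | 4 | 1 | 4
After GROUP BY (1 rows):
sales.amt | max_qty
4 | 4

== RESULT ==
sales.amt | max_qty
4 | 4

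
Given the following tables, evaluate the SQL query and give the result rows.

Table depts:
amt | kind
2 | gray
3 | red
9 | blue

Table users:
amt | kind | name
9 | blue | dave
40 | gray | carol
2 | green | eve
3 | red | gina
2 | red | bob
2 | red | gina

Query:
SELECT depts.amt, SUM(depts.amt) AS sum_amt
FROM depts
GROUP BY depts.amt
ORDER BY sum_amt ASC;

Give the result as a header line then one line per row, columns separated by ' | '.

After GROUP BY (3 rows):
depts.amt | sum_amt
2 | 2
3 | 3
9 | 9
After ORDER BY (3 rows):
depts.amt | sum_amt
2 | 2
3 | 3
9 | 9

== RESULT ==
depts.amt | sum_amt
2 | 2
3 | 3
9 | 9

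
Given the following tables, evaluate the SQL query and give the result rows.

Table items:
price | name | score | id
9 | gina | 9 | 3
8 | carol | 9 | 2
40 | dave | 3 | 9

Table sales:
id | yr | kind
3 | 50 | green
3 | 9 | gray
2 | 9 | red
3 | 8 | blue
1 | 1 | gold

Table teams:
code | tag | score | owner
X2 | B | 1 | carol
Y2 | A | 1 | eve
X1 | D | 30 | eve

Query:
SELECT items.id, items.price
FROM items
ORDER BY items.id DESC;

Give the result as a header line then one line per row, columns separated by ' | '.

== RESULT ==
items.id | items.price
9 | 40
3 | 9
2 | 8

Derivation:
After SELECT (3 rows):
items.id | items.price
3 | 9
2 | 8
9 | 40
After ORDER BY (3 rows):
items.id | items.price
9 | 40
3 | 9
2 | 8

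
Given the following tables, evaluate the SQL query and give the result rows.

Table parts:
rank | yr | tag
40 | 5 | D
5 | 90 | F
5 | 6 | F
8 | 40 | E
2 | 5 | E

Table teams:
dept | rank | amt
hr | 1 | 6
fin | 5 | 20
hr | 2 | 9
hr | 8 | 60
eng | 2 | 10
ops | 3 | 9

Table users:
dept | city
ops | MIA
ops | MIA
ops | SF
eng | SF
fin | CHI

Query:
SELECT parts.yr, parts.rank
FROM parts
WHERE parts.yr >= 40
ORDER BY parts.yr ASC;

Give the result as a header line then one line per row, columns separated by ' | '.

== RESULT ==
parts.yr | parts.rank
40 | 8
90 | 5

Derivation:
After WHERE (2 rows):
parts.rank | parts.yr | parts.tag
5 | 90 | F
8 | 40 | E
After SELECT (2 rows):
parts.yr | parts.rank
90 | 5
40 | 8
After ORDER BY (2 rows):
parts.yr | parts.rank
40 | 8
90 | 5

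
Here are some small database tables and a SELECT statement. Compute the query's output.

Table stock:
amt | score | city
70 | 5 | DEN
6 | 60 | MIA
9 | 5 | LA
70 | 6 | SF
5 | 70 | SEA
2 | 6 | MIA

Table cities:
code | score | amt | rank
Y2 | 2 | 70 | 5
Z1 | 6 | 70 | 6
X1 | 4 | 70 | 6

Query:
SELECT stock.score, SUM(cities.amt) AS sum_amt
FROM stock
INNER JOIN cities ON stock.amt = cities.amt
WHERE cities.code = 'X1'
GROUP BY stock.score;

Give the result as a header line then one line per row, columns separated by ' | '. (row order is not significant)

After JOIN cities (6 rows):
stock.amt | stock.score | stock.city | cities.code | cities.score | cities.amt | cities.rank
70 | 5 | DEN | Y2 | 2 | 70 | 5
70 | 5 | DEN | Z1 | 6 | 70 | 6
70 | 5 | DEN | X1 | 4 | 70 | 6
70 | 6 | SF | Y2 | 2 | 70 | 5
70 | 6 | SF | Z1 | 6 | 70 | 6
70 | 6 | SF | X1 | 4 | 70 | 6
After WHERE (2 rows):
stock.amt | stock.score | stock.city | cities.code | cities.score | cities.amt | cities.rank
70 | 5 | DEN | X1 | 4 | 70 | 6
70 | 6 | SF | X1 | 4 | 70 | 6
After GROUP BY (2 rows):
stock.score | sum_amt
5 | 70
6 | 70

== RESULT ==
stock.score | sum_amt
5 | 70
6 | 70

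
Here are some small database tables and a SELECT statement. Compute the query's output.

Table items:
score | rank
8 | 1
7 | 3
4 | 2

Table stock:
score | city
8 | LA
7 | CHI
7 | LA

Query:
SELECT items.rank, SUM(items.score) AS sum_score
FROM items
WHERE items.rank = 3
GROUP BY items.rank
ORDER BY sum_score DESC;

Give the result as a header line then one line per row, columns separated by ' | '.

== RESULT ==
items.rank | sum_score
3 | 7

Derivation:
After WHERE (1 rows):
items.score | items.rank
7 | 3
After GROUP BY (1 rows):
items.rank | sum_score
3 | 7
After ORDER BY (1 rows):
items.rank | sum_score
3 | 7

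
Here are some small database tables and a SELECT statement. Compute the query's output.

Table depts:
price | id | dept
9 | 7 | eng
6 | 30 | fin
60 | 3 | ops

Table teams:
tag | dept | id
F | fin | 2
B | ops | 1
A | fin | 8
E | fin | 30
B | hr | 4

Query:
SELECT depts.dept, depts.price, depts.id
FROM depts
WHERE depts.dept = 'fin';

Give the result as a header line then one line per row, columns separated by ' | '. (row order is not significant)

After WHERE (1 rows):
depts.price | depts.id | depts.dept
6 | 30 | fin
After SELECT (1 rows):
depts.dept | depts.price | depts.id
fin | 6 | 30

== RESULT ==
depts.dept | depts.price | depts.id
fin | 6 | 30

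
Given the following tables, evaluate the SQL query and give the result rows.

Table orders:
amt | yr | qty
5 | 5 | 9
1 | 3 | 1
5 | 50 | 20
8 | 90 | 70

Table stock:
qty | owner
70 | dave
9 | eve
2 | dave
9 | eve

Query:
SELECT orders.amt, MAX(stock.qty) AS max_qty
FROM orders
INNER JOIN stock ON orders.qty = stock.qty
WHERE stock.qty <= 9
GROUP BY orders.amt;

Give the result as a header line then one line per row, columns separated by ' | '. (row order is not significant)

== RESULT ==
orders.amt | max_qty
5 | 9

Derivation:
After JOIN stock (3 rows):
orders.amt | orders.yr | orders.qty | stock.qty | stock.owner
5 | 5 | 9 | 9 | eve
5 | 5 | 9 | 9 | eve
8 | 90 | 70 | 70 | dave
After WHERE (2 rows):
orders.amt | orders.yr | orders.qty | stock.qty | stock.owner
5 | 5 | 9 | 9 | eve
5 | 5 | 9 | 9 | eve
After GROUP BY (1 rows):
orders.amt | max_qty
5 | 9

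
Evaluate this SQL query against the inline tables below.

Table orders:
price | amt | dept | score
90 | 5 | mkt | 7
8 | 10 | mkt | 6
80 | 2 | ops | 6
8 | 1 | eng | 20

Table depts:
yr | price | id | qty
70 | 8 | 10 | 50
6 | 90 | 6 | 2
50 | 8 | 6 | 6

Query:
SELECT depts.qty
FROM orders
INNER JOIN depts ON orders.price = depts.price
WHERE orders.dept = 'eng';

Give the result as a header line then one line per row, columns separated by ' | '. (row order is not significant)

== RESULT ==
depts.qty
50
6

Derivation:
After JOIN depts (5 rows):
orders.price | orders.amt | orders.dept | orders.score | depts.yr | depts.price | depts.id | depts.qty
90 | 5 | mkt | 7 | 6 | 90 | 6 | 2
8 | 10 | mkt | 6 | 70 | 8 | 10 | 50
8 | 10 | mkt | 6 | 50 | 8 | 6 | 6
8 | 1 | eng | 20 | 70 | 8 | 10 | 50
8 | 1 | eng | 20 | 50 | 8 | 6 | 6
After WHERE (2 rows):
orders.price | orders.amt | orders.dept | orders.score | depts.yr | depts.price | depts.id | depts.qty
8 | 1 | eng | 20 | 70 | 8 | 10 | 50
8 | 1 | eng | 20 | 50 | 8 | 6 | 6
After SELECT (2 rows):
depts.qty
50
6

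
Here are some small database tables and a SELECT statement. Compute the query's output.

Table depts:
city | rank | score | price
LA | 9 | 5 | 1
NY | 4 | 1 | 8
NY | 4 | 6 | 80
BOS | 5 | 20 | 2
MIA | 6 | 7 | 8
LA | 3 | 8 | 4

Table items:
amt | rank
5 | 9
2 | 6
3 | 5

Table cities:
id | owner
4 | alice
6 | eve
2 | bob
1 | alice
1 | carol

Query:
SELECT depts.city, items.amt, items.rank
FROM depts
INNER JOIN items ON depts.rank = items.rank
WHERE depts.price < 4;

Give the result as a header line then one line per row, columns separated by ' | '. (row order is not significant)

== RESULT ==
depts.city | items.amt | items.rank
LA | 5 | 9
BOS | 3 | 5

Derivation:
After JOIN items (3 rows):
depts.city | depts.rank | depts.score | depts.price | items.amt | items.rank
LA | 9 | 5 | 1 | 5 | 9
BOS | 5 | 20 | 2 | 3 | 5
MIA | 6 | 7 | 8 | 2 | 6
After WHERE (2 rows):
depts.city | depts.rank | depts.score | depts.price | items.amt | items.rank
LA | 9 | 5 | 1 | 5 | 9
BOS | 5 | 20 | 2 | 3 | 5
After SELECT (2 rows):
depts.city | items.amt | items.rank
LA | 5 | 9
BOS | 3 | 5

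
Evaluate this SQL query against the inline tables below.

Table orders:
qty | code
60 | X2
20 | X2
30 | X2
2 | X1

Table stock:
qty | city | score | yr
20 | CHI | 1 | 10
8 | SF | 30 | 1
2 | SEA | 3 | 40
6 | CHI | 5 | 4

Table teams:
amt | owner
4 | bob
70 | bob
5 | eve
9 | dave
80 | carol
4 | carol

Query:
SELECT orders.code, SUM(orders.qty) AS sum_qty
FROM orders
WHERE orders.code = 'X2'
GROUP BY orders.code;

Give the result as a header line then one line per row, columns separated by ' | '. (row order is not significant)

After WHERE (3 rows):
orders.qty | orders.code
60 | X2
20 | X2
30 | X2
After GROUP BY (1 rows):
orders.code | sum_qty
X2 | 110

== RESULT ==
orders.code | sum_qty
X2 | 110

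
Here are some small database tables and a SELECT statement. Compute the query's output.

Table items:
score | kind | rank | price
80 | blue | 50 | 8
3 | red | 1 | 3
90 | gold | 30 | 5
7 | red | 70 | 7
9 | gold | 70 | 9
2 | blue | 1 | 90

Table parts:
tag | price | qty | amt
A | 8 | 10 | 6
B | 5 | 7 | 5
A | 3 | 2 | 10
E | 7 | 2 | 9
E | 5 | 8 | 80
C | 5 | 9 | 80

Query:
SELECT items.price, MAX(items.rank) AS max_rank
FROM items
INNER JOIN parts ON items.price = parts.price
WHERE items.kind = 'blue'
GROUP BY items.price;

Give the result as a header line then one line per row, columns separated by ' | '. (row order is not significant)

After JOIN parts (6 rows):
items.score | items.kind | items.rank | items.price | parts.tag | parts.price | parts.qty | parts.amt
80 | blue | 50 | 8 | A | 8 | 10 | 6
3 | red | 1 | 3 | A | 3 | 2 | 10
90 | gold | 30 | 5 | B | 5 | 7 | 5
90 | gold | 30 | 5 | E | 5 | 8 | 80
90 | gold | 30 | 5 | C | 5 | 9 | 80
7 | red | 70 | 7 | E | 7 | 2 | 9
After WHERE (1 rows):
items.score | items.kind | items.rank | items.price | parts.tag | parts.price | parts.qty | parts.amt
80 | blue | 50 | 8 | A | 8 | 10 | 6
After GROUP BY (1 rows):
items.price | max_rank
8 | 50

== RESULT ==
items.price | max_rank
8 | 50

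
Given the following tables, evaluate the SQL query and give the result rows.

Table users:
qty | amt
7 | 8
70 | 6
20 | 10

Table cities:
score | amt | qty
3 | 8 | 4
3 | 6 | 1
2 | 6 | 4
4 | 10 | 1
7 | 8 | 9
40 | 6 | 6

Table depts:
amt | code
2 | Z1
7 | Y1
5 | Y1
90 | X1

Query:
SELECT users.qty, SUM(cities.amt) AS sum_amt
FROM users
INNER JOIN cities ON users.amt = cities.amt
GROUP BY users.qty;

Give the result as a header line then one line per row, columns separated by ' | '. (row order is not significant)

== RESULT ==
users.qty | sum_amt
7 | 16
70 | 18
20 | 10

Derivation:
After JOIN cities (6 rows):
users.qty | users.amt | cities.score | cities.amt | cities.qty
7 | 8 | 3 | 8 | 4
7 | 8 | 7 | 8 | 9
70 | 6 | 3 | 6 | 1
70 | 6 | 2 | 6 | 4
70 | 6 | 40 | 6 | 6
20 | 10 | 4 | 10 | 1
After GROUP BY (3 rows):
users.qty | sum_amt
7 | 16
70 | 18
20 | 10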